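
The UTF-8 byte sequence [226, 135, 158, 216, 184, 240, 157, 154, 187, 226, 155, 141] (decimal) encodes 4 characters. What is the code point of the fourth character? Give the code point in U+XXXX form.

U+26CD

Offset 0: leading byte 0xE2 = 11100010 → 3-byte char #1 = E2 87 9E.
Offset 3: leading byte 0xD8 = 11011000 → 2-byte char #2 = D8 B8.
Offset 5: leading byte 0xF0 = 11110000 → 4-byte char #3 = F0 9D 9A BB.
Offset 9: leading byte 0xE2 = 11100010 → 3-byte char #4 = E2 9B 8D.
Leading byte 0xE2 = 11100010 matches 1110xxxx → 3-byte sequence.
Byte 1: 0xE2 = 11100010, payload 0010 (4 bits).
Byte 2: 0x9B = 10011011 (10xxxxxx ✓), payload 011011.
Byte 3: 0x8D = 10001101 (10xxxxxx ✓), payload 001101.
Concatenate: 0010011011001101 = 0x26CD (16 bits → U+26CD).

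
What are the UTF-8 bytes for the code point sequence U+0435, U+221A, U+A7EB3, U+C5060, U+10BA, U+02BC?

D0 B5 E2 88 9A F2 A7 BA B3 F3 85 81 A0 E1 82 BA CA BC

U+0435: 2-byte form → D0 B5.
U+221A: 3-byte form → E2 88 9A.
U+A7EB3: 4-byte form → F2 A7 BA B3.
U+C5060: 4-byte form → F3 85 81 A0.
U+10BA: 3-byte form → E1 82 BA.
U+02BC: 2-byte form → CA BC.
Concatenated (18 bytes): D0 B5 E2 88 9A F2 A7 BA B3 F3 85 81 A0 E1 82 BA CA BC.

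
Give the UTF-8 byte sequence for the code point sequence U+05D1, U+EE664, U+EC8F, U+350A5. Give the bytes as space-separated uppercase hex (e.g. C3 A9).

D7 91 F3 AE 99 A4 EE B2 8F F0 B5 82 A5

U+05D1: 2-byte form → D7 91.
U+EE664: 4-byte form → F3 AE 99 A4.
U+EC8F: 3-byte form → EE B2 8F.
U+350A5: 4-byte form → F0 B5 82 A5.
Concatenated (13 bytes): D7 91 F3 AE 99 A4 EE B2 8F F0 B5 82 A5.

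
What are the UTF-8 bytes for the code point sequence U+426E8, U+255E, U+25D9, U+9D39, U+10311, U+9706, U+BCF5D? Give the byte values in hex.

U+426E8: 4-byte form → F1 82 9B A8.
U+255E: 3-byte form → E2 95 9E.
U+25D9: 3-byte form → E2 97 99.
U+9D39: 3-byte form → E9 B4 B9.
U+10311: 4-byte form → F0 90 8C 91.
U+9706: 3-byte form → E9 9C 86.
U+BCF5D: 4-byte form → F2 BC BD 9D.
Concatenated (24 bytes): F1 82 9B A8 E2 95 9E E2 97 99 E9 B4 B9 F0 90 8C 91 E9 9C 86 F2 BC BD 9D.

F1 82 9B A8 E2 95 9E E2 97 99 E9 B4 B9 F0 90 8C 91 E9 9C 86 F2 BC BD 9D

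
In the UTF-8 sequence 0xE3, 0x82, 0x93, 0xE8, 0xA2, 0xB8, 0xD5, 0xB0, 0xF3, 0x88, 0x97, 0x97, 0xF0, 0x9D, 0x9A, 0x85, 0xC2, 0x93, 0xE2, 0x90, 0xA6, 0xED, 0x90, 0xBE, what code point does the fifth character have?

U+1D685

Offset 0: leading byte 0xE3 = 11100011 → 3-byte char #1 = E3 82 93.
Offset 3: leading byte 0xE8 = 11101000 → 3-byte char #2 = E8 A2 B8.
Offset 6: leading byte 0xD5 = 11010101 → 2-byte char #3 = D5 B0.
Offset 8: leading byte 0xF3 = 11110011 → 4-byte char #4 = F3 88 97 97.
Offset 12: leading byte 0xF0 = 11110000 → 4-byte char #5 = F0 9D 9A 85.
Leading byte 0xF0 = 11110000 matches 11110xxx → 4-byte sequence.
Byte 1: 0xF0 = 11110000, payload 000 (3 bits).
Byte 2: 0x9D = 10011101 (10xxxxxx ✓), payload 011101.
Byte 3: 0x9A = 10011010 (10xxxxxx ✓), payload 011010.
Byte 4: 0x85 = 10000101 (10xxxxxx ✓), payload 000101.
Concatenate: 000011101011010000101 = 0x1D685 (21 bits → U+1D685).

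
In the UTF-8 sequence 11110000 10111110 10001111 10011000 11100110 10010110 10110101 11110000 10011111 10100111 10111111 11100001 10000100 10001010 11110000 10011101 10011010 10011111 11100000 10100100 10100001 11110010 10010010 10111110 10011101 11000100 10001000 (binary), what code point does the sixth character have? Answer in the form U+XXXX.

Offset 0: leading byte 0xF0 = 11110000 → 4-byte char #1 = F0 BE 8F 98.
Offset 4: leading byte 0xE6 = 11100110 → 3-byte char #2 = E6 96 B5.
Offset 7: leading byte 0xF0 = 11110000 → 4-byte char #3 = F0 9F A7 BF.
Offset 11: leading byte 0xE1 = 11100001 → 3-byte char #4 = E1 84 8A.
Offset 14: leading byte 0xF0 = 11110000 → 4-byte char #5 = F0 9D 9A 9F.
Offset 18: leading byte 0xE0 = 11100000 → 3-byte char #6 = E0 A4 A1.
Leading byte 0xE0 = 11100000 matches 1110xxxx → 3-byte sequence.
Byte 1: 0xE0 = 11100000, payload 0000 (4 bits).
Byte 2: 0xA4 = 10100100 (10xxxxxx ✓), payload 100100.
Byte 3: 0xA1 = 10100001 (10xxxxxx ✓), payload 100001.
Concatenate: 0000100100100001 = 0x921 (16 bits → U+0921).

U+0921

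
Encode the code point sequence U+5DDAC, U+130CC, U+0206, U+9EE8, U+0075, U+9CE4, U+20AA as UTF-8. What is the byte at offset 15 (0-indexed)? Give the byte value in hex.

0xB3

U+5DDAC → 4-byte form F1 9D B6 AC at offsets 0–3.
U+130CC → 4-byte form F0 93 83 8C at offsets 4–7.
U+0206 → 2-byte form C8 86 at offsets 8–9.
U+9EE8 → 3-byte form E9 BB A8 at offsets 10–12.
U+0075 → 1-byte form 75 at offsets 13–13.
U+9CE4 → 3-byte form E9 B3 A4 at offsets 14–16.
Offset 15 falls in char 6's range; it's byte 2 of E9 B3 A4 = 0xB3.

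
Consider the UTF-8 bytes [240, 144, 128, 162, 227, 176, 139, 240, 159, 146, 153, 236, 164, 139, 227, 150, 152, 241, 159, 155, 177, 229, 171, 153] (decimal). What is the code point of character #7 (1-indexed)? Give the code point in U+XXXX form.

U+5AD9

Offset 0: leading byte 0xF0 = 11110000 → 4-byte char #1 = F0 90 80 A2.
Offset 4: leading byte 0xE3 = 11100011 → 3-byte char #2 = E3 B0 8B.
Offset 7: leading byte 0xF0 = 11110000 → 4-byte char #3 = F0 9F 92 99.
Offset 11: leading byte 0xEC = 11101100 → 3-byte char #4 = EC A4 8B.
Offset 14: leading byte 0xE3 = 11100011 → 3-byte char #5 = E3 96 98.
Offset 17: leading byte 0xF1 = 11110001 → 4-byte char #6 = F1 9F 9B B1.
Offset 21: leading byte 0xE5 = 11100101 → 3-byte char #7 = E5 AB 99.
Leading byte 0xE5 = 11100101 matches 1110xxxx → 3-byte sequence.
Byte 1: 0xE5 = 11100101, payload 0101 (4 bits).
Byte 2: 0xAB = 10101011 (10xxxxxx ✓), payload 101011.
Byte 3: 0x99 = 10011001 (10xxxxxx ✓), payload 011001.
Concatenate: 0101101011011001 = 0x5AD9 (16 bits → U+5AD9).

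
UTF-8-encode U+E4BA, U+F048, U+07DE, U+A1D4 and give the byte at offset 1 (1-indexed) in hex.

0xEE

1-indexed offset 1 is 0-indexed offset 0.
U+E4BA → 3-byte form EE 92 BA at offsets 0–2.
Offset 0 falls in char 1's range; it's byte 1 of EE 92 BA = 0xEE.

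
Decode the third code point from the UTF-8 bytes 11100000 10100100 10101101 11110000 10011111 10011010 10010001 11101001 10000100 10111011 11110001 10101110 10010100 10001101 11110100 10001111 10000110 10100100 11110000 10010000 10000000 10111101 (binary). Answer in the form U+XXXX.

Offset 0: leading byte 0xE0 = 11100000 → 3-byte char #1 = E0 A4 AD.
Offset 3: leading byte 0xF0 = 11110000 → 4-byte char #2 = F0 9F 9A 91.
Offset 7: leading byte 0xE9 = 11101001 → 3-byte char #3 = E9 84 BB.
Leading byte 0xE9 = 11101001 matches 1110xxxx → 3-byte sequence.
Byte 1: 0xE9 = 11101001, payload 1001 (4 bits).
Byte 2: 0x84 = 10000100 (10xxxxxx ✓), payload 000100.
Byte 3: 0xBB = 10111011 (10xxxxxx ✓), payload 111011.
Concatenate: 1001000100111011 = 0x913B (16 bits → U+913B).

U+913B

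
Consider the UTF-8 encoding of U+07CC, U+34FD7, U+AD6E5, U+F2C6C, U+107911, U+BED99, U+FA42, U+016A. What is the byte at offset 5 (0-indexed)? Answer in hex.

U+07CC → 2-byte form DF 8C at offsets 0–1.
U+34FD7 → 4-byte form F0 B4 BF 97 at offsets 2–5.
Offset 5 falls in char 2's range; it's byte 4 of F0 B4 BF 97 = 0x97.

0x97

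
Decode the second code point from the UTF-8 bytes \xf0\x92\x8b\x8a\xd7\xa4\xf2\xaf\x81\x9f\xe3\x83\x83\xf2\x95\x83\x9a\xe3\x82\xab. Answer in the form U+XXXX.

Offset 0: leading byte 0xF0 = 11110000 → 4-byte char #1 = F0 92 8B 8A.
Offset 4: leading byte 0xD7 = 11010111 → 2-byte char #2 = D7 A4.
Leading byte 0xD7 = 11010111 matches 110xxxxx → 2-byte sequence.
Byte 1: 0xD7 = 11010111, payload 10111 (5 bits).
Byte 2: 0xA4 = 10100100 (10xxxxxx ✓), payload 100100.
Concatenate: 10111100100 = 0x5E4 (11 bits → U+05E4).

U+05E4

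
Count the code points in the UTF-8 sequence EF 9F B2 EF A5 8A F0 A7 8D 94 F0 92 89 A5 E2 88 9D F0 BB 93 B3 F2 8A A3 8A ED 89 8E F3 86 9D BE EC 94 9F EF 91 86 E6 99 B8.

Byte at offset 0: 0xEF = 11101111 → 3-byte char (#1). Advance 3.
Byte at offset 3: 0xEF = 11101111 → 3-byte char (#2). Advance 3.
Byte at offset 6: 0xF0 = 11110000 → 4-byte char (#3). Advance 4.
Byte at offset 10: 0xF0 = 11110000 → 4-byte char (#4). Advance 4.
Byte at offset 14: 0xE2 = 11100010 → 3-byte char (#5). Advance 3.
Byte at offset 17: 0xF0 = 11110000 → 4-byte char (#6). Advance 4.
Byte at offset 21: 0xF2 = 11110010 → 4-byte char (#7). Advance 4.
Byte at offset 25: 0xED = 11101101 → 3-byte char (#8). Advance 3.
Byte at offset 28: 0xF3 = 11110011 → 4-byte char (#9). Advance 4.
Byte at offset 32: 0xEC = 11101100 → 3-byte char (#10). Advance 3.
Byte at offset 35: 0xEF = 11101111 → 3-byte char (#11). Advance 3.
Byte at offset 38: 0xE6 = 11100110 → 3-byte char (#12). Advance 3.
Reached end at offset 41 after 12 code points.

12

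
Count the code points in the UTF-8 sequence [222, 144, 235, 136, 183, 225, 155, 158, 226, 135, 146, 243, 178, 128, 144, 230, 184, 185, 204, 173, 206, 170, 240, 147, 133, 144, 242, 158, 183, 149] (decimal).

Byte at offset 0: 0xDE = 11011110 → 2-byte char (#1). Advance 2.
Byte at offset 2: 0xEB = 11101011 → 3-byte char (#2). Advance 3.
Byte at offset 5: 0xE1 = 11100001 → 3-byte char (#3). Advance 3.
Byte at offset 8: 0xE2 = 11100010 → 3-byte char (#4). Advance 3.
Byte at offset 11: 0xF3 = 11110011 → 4-byte char (#5). Advance 4.
Byte at offset 15: 0xE6 = 11100110 → 3-byte char (#6). Advance 3.
Byte at offset 18: 0xCC = 11001100 → 2-byte char (#7). Advance 2.
Byte at offset 20: 0xCE = 11001110 → 2-byte char (#8). Advance 2.
Byte at offset 22: 0xF0 = 11110000 → 4-byte char (#9). Advance 4.
Byte at offset 26: 0xF2 = 11110010 → 4-byte char (#10). Advance 4.
Reached end at offset 30 after 10 code points.

10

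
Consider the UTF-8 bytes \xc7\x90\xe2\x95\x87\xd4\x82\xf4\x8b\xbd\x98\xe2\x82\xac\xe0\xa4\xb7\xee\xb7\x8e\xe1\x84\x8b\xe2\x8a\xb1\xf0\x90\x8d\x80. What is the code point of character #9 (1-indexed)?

U+22B1

Offset 0: leading byte 0xC7 = 11000111 → 2-byte char #1 = C7 90.
Offset 2: leading byte 0xE2 = 11100010 → 3-byte char #2 = E2 95 87.
Offset 5: leading byte 0xD4 = 11010100 → 2-byte char #3 = D4 82.
Offset 7: leading byte 0xF4 = 11110100 → 4-byte char #4 = F4 8B BD 98.
Offset 11: leading byte 0xE2 = 11100010 → 3-byte char #5 = E2 82 AC.
Offset 14: leading byte 0xE0 = 11100000 → 3-byte char #6 = E0 A4 B7.
Offset 17: leading byte 0xEE = 11101110 → 3-byte char #7 = EE B7 8E.
Offset 20: leading byte 0xE1 = 11100001 → 3-byte char #8 = E1 84 8B.
Offset 23: leading byte 0xE2 = 11100010 → 3-byte char #9 = E2 8A B1.
Leading byte 0xE2 = 11100010 matches 1110xxxx → 3-byte sequence.
Byte 1: 0xE2 = 11100010, payload 0010 (4 bits).
Byte 2: 0x8A = 10001010 (10xxxxxx ✓), payload 001010.
Byte 3: 0xB1 = 10110001 (10xxxxxx ✓), payload 110001.
Concatenate: 0010001010110001 = 0x22B1 (16 bits → U+22B1).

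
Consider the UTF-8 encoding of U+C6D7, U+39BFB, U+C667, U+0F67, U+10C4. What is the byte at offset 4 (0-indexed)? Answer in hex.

U+C6D7 → 3-byte form EC 9B 97 at offsets 0–2.
U+39BFB → 4-byte form F0 B9 AF BB at offsets 3–6.
Offset 4 falls in char 2's range; it's byte 2 of F0 B9 AF BB = 0xB9.

0xB9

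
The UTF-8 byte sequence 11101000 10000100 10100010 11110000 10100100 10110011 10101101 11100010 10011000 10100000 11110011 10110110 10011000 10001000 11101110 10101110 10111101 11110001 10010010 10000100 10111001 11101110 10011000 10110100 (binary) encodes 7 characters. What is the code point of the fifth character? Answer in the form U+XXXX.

Offset 0: leading byte 0xE8 = 11101000 → 3-byte char #1 = E8 84 A2.
Offset 3: leading byte 0xF0 = 11110000 → 4-byte char #2 = F0 A4 B3 AD.
Offset 7: leading byte 0xE2 = 11100010 → 3-byte char #3 = E2 98 A0.
Offset 10: leading byte 0xF3 = 11110011 → 4-byte char #4 = F3 B6 98 88.
Offset 14: leading byte 0xEE = 11101110 → 3-byte char #5 = EE AE BD.
Leading byte 0xEE = 11101110 matches 1110xxxx → 3-byte sequence.
Byte 1: 0xEE = 11101110, payload 1110 (4 bits).
Byte 2: 0xAE = 10101110 (10xxxxxx ✓), payload 101110.
Byte 3: 0xBD = 10111101 (10xxxxxx ✓), payload 111101.
Concatenate: 1110101110111101 = 0xEBBD (16 bits → U+EBBD).

U+EBBD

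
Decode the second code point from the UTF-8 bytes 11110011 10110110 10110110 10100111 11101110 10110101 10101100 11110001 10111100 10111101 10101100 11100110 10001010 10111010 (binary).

U+ED6C

Offset 0: leading byte 0xF3 = 11110011 → 4-byte char #1 = F3 B6 B6 A7.
Offset 4: leading byte 0xEE = 11101110 → 3-byte char #2 = EE B5 AC.
Leading byte 0xEE = 11101110 matches 1110xxxx → 3-byte sequence.
Byte 1: 0xEE = 11101110, payload 1110 (4 bits).
Byte 2: 0xB5 = 10110101 (10xxxxxx ✓), payload 110101.
Byte 3: 0xAC = 10101100 (10xxxxxx ✓), payload 101100.
Concatenate: 1110110101101100 = 0xED6C (16 bits → U+ED6C).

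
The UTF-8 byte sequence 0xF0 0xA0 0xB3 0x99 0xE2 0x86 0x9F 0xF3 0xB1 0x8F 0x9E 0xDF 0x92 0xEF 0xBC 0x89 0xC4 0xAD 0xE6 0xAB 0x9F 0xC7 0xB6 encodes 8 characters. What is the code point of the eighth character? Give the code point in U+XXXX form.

U+01F6

Offset 0: leading byte 0xF0 = 11110000 → 4-byte char #1 = F0 A0 B3 99.
Offset 4: leading byte 0xE2 = 11100010 → 3-byte char #2 = E2 86 9F.
Offset 7: leading byte 0xF3 = 11110011 → 4-byte char #3 = F3 B1 8F 9E.
Offset 11: leading byte 0xDF = 11011111 → 2-byte char #4 = DF 92.
Offset 13: leading byte 0xEF = 11101111 → 3-byte char #5 = EF BC 89.
Offset 16: leading byte 0xC4 = 11000100 → 2-byte char #6 = C4 AD.
Offset 18: leading byte 0xE6 = 11100110 → 3-byte char #7 = E6 AB 9F.
Offset 21: leading byte 0xC7 = 11000111 → 2-byte char #8 = C7 B6.
Leading byte 0xC7 = 11000111 matches 110xxxxx → 2-byte sequence.
Byte 1: 0xC7 = 11000111, payload 00111 (5 bits).
Byte 2: 0xB6 = 10110110 (10xxxxxx ✓), payload 110110.
Concatenate: 00111110110 = 0x1F6 (11 bits → U+01F6).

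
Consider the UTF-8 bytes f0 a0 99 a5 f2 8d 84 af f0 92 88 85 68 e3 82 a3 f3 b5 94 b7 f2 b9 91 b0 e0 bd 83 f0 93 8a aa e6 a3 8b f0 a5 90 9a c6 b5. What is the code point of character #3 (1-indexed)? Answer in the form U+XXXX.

Offset 0: leading byte 0xF0 = 11110000 → 4-byte char #1 = F0 A0 99 A5.
Offset 4: leading byte 0xF2 = 11110010 → 4-byte char #2 = F2 8D 84 AF.
Offset 8: leading byte 0xF0 = 11110000 → 4-byte char #3 = F0 92 88 85.
Leading byte 0xF0 = 11110000 matches 11110xxx → 4-byte sequence.
Byte 1: 0xF0 = 11110000, payload 000 (3 bits).
Byte 2: 0x92 = 10010010 (10xxxxxx ✓), payload 010010.
Byte 3: 0x88 = 10001000 (10xxxxxx ✓), payload 001000.
Byte 4: 0x85 = 10000101 (10xxxxxx ✓), payload 000101.
Concatenate: 000010010001000000101 = 0x12205 (21 bits → U+12205).

U+12205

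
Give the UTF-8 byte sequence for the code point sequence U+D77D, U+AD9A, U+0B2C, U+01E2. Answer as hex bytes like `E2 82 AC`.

U+D77D: 3-byte form → ED 9D BD.
U+AD9A: 3-byte form → EA B6 9A.
U+0B2C: 3-byte form → E0 AC AC.
U+01E2: 2-byte form → C7 A2.
Concatenated (11 bytes): ED 9D BD EA B6 9A E0 AC AC C7 A2.

ED 9D BD EA B6 9A E0 AC AC C7 A2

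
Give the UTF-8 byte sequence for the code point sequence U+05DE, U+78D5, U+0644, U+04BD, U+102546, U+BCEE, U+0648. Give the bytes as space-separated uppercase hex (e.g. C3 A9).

U+05DE: 2-byte form → D7 9E.
U+78D5: 3-byte form → E7 A3 95.
U+0644: 2-byte form → D9 84.
U+04BD: 2-byte form → D2 BD.
U+102546: 4-byte form → F4 82 95 86.
U+BCEE: 3-byte form → EB B3 AE.
U+0648: 2-byte form → D9 88.
Concatenated (18 bytes): D7 9E E7 A3 95 D9 84 D2 BD F4 82 95 86 EB B3 AE D9 88.

D7 9E E7 A3 95 D9 84 D2 BD F4 82 95 86 EB B3 AE D9 88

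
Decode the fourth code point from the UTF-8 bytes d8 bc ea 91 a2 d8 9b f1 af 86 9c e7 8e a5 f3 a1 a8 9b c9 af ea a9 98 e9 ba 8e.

U+6F19C

Offset 0: leading byte 0xD8 = 11011000 → 2-byte char #1 = D8 BC.
Offset 2: leading byte 0xEA = 11101010 → 3-byte char #2 = EA 91 A2.
Offset 5: leading byte 0xD8 = 11011000 → 2-byte char #3 = D8 9B.
Offset 7: leading byte 0xF1 = 11110001 → 4-byte char #4 = F1 AF 86 9C.
Leading byte 0xF1 = 11110001 matches 11110xxx → 4-byte sequence.
Byte 1: 0xF1 = 11110001, payload 001 (3 bits).
Byte 2: 0xAF = 10101111 (10xxxxxx ✓), payload 101111.
Byte 3: 0x86 = 10000110 (10xxxxxx ✓), payload 000110.
Byte 4: 0x9C = 10011100 (10xxxxxx ✓), payload 011100.
Concatenate: 001101111000110011100 = 0x6F19C (21 bits → U+6F19C).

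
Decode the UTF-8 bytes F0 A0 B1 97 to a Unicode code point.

U+20C57

Leading byte 0xF0 = 11110000 matches 11110xxx → 4-byte sequence.
Byte 1: 0xF0 = 11110000, payload 000 (3 bits).
Byte 2: 0xA0 = 10100000 (10xxxxxx ✓), payload 100000.
Byte 3: 0xB1 = 10110001 (10xxxxxx ✓), payload 110001.
Byte 4: 0x97 = 10010111 (10xxxxxx ✓), payload 010111.
Concatenate: 000100000110001010111 = 0x20C57 (21 bits → U+20C57).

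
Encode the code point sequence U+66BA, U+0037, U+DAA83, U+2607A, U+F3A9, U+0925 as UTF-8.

U+66BA: 3-byte form → E6 9A BA.
U+0037: 1-byte form → 37.
U+DAA83: 4-byte form → F3 9A AA 83.
U+2607A: 4-byte form → F0 A6 81 BA.
U+F3A9: 3-byte form → EF 8E A9.
U+0925: 3-byte form → E0 A4 A5.
Concatenated (18 bytes): E6 9A BA 37 F3 9A AA 83 F0 A6 81 BA EF 8E A9 E0 A4 A5.

E6 9A BA 37 F3 9A AA 83 F0 A6 81 BA EF 8E A9 E0 A4 A5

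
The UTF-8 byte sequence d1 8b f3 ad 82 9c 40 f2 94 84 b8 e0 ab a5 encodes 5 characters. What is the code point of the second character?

Offset 0: leading byte 0xD1 = 11010001 → 2-byte char #1 = D1 8B.
Offset 2: leading byte 0xF3 = 11110011 → 4-byte char #2 = F3 AD 82 9C.
Leading byte 0xF3 = 11110011 matches 11110xxx → 4-byte sequence.
Byte 1: 0xF3 = 11110011, payload 011 (3 bits).
Byte 2: 0xAD = 10101101 (10xxxxxx ✓), payload 101101.
Byte 3: 0x82 = 10000010 (10xxxxxx ✓), payload 000010.
Byte 4: 0x9C = 10011100 (10xxxxxx ✓), payload 011100.
Concatenate: 011101101000010011100 = 0xED09C (21 bits → U+ED09C).

U+ED09C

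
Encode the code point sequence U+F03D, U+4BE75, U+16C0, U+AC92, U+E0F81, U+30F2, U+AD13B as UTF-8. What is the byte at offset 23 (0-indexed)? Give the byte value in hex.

U+F03D → 3-byte form EF 80 BD at offsets 0–2.
U+4BE75 → 4-byte form F1 8B B9 B5 at offsets 3–6.
U+16C0 → 3-byte form E1 9B 80 at offsets 7–9.
U+AC92 → 3-byte form EA B2 92 at offsets 10–12.
U+E0F81 → 4-byte form F3 A0 BE 81 at offsets 13–16.
U+30F2 → 3-byte form E3 83 B2 at offsets 17–19.
U+AD13B → 4-byte form F2 AD 84 BB at offsets 20–23.
Offset 23 falls in char 7's range; it's byte 4 of F2 AD 84 BB = 0xBB.

0xBB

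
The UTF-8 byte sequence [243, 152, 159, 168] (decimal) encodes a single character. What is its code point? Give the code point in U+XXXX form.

Leading byte 0xF3 = 11110011 matches 11110xxx → 4-byte sequence.
Byte 1: 0xF3 = 11110011, payload 011 (3 bits).
Byte 2: 0x98 = 10011000 (10xxxxxx ✓), payload 011000.
Byte 3: 0x9F = 10011111 (10xxxxxx ✓), payload 011111.
Byte 4: 0xA8 = 10101000 (10xxxxxx ✓), payload 101000.
Concatenate: 011011000011111101000 = 0xD87E8 (21 bits → U+D87E8).

U+D87E8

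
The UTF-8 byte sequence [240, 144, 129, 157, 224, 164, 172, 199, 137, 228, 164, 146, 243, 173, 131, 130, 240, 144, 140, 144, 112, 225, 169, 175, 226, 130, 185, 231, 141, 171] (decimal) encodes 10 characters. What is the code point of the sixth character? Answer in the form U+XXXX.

Offset 0: leading byte 0xF0 = 11110000 → 4-byte char #1 = F0 90 81 9D.
Offset 4: leading byte 0xE0 = 11100000 → 3-byte char #2 = E0 A4 AC.
Offset 7: leading byte 0xC7 = 11000111 → 2-byte char #3 = C7 89.
Offset 9: leading byte 0xE4 = 11100100 → 3-byte char #4 = E4 A4 92.
Offset 12: leading byte 0xF3 = 11110011 → 4-byte char #5 = F3 AD 83 82.
Offset 16: leading byte 0xF0 = 11110000 → 4-byte char #6 = F0 90 8C 90.
Leading byte 0xF0 = 11110000 matches 11110xxx → 4-byte sequence.
Byte 1: 0xF0 = 11110000, payload 000 (3 bits).
Byte 2: 0x90 = 10010000 (10xxxxxx ✓), payload 010000.
Byte 3: 0x8C = 10001100 (10xxxxxx ✓), payload 001100.
Byte 4: 0x90 = 10010000 (10xxxxxx ✓), payload 010000.
Concatenate: 000010000001100010000 = 0x10310 (21 bits → U+10310).

U+10310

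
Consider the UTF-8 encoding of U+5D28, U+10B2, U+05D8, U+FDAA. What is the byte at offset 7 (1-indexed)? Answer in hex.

0xD7

1-indexed offset 7 is 0-indexed offset 6.
U+5D28 → 3-byte form E5 B4 A8 at offsets 0–2.
U+10B2 → 3-byte form E1 82 B2 at offsets 3–5.
U+05D8 → 2-byte form D7 98 at offsets 6–7.
Offset 6 falls in char 3's range; it's byte 1 of D7 98 = 0xD7.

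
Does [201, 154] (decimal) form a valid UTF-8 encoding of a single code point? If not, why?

Leading byte 0xC9 = 11001001 → 2-byte form.
Continuation bytes 0x9A=10011010 all match 10xxxxxx.
Decoded value 0x25A is ≥ 0x80 (shortest form) and not a surrogate.

valid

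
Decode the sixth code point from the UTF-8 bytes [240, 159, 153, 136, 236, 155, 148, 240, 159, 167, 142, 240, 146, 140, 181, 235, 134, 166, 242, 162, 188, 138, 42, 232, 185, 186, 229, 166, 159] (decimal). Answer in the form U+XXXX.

Offset 0: leading byte 0xF0 = 11110000 → 4-byte char #1 = F0 9F 99 88.
Offset 4: leading byte 0xEC = 11101100 → 3-byte char #2 = EC 9B 94.
Offset 7: leading byte 0xF0 = 11110000 → 4-byte char #3 = F0 9F A7 8E.
Offset 11: leading byte 0xF0 = 11110000 → 4-byte char #4 = F0 92 8C B5.
Offset 15: leading byte 0xEB = 11101011 → 3-byte char #5 = EB 86 A6.
Offset 18: leading byte 0xF2 = 11110010 → 4-byte char #6 = F2 A2 BC 8A.
Leading byte 0xF2 = 11110010 matches 11110xxx → 4-byte sequence.
Byte 1: 0xF2 = 11110010, payload 010 (3 bits).
Byte 2: 0xA2 = 10100010 (10xxxxxx ✓), payload 100010.
Byte 3: 0xBC = 10111100 (10xxxxxx ✓), payload 111100.
Byte 4: 0x8A = 10001010 (10xxxxxx ✓), payload 001010.
Concatenate: 010100010111100001010 = 0xA2F0A (21 bits → U+A2F0A).

U+A2F0A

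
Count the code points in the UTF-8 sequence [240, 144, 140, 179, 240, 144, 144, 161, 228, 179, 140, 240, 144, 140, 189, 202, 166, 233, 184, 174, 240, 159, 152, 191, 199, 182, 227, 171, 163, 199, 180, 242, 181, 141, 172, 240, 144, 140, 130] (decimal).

Byte at offset 0: 0xF0 = 11110000 → 4-byte char (#1). Advance 4.
Byte at offset 4: 0xF0 = 11110000 → 4-byte char (#2). Advance 4.
Byte at offset 8: 0xE4 = 11100100 → 3-byte char (#3). Advance 3.
Byte at offset 11: 0xF0 = 11110000 → 4-byte char (#4). Advance 4.
Byte at offset 15: 0xCA = 11001010 → 2-byte char (#5). Advance 2.
Byte at offset 17: 0xE9 = 11101001 → 3-byte char (#6). Advance 3.
Byte at offset 20: 0xF0 = 11110000 → 4-byte char (#7). Advance 4.
Byte at offset 24: 0xC7 = 11000111 → 2-byte char (#8). Advance 2.
Byte at offset 26: 0xE3 = 11100011 → 3-byte char (#9). Advance 3.
Byte at offset 29: 0xC7 = 11000111 → 2-byte char (#10). Advance 2.
Byte at offset 31: 0xF2 = 11110010 → 4-byte char (#11). Advance 4.
Byte at offset 35: 0xF0 = 11110000 → 4-byte char (#12). Advance 4.
Reached end at offset 39 after 12 code points.

12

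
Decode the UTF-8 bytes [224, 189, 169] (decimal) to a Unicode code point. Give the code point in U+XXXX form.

Leading byte 0xE0 = 11100000 matches 1110xxxx → 3-byte sequence.
Byte 1: 0xE0 = 11100000, payload 0000 (4 bits).
Byte 2: 0xBD = 10111101 (10xxxxxx ✓), payload 111101.
Byte 3: 0xA9 = 10101001 (10xxxxxx ✓), payload 101001.
Concatenate: 0000111101101001 = 0xF69 (16 bits → U+0F69).

U+0F69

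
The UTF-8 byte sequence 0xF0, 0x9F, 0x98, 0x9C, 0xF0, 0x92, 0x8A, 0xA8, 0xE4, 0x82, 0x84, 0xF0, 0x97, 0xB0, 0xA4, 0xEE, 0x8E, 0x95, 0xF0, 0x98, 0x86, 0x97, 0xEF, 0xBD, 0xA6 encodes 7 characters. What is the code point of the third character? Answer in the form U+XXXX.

Offset 0: leading byte 0xF0 = 11110000 → 4-byte char #1 = F0 9F 98 9C.
Offset 4: leading byte 0xF0 = 11110000 → 4-byte char #2 = F0 92 8A A8.
Offset 8: leading byte 0xE4 = 11100100 → 3-byte char #3 = E4 82 84.
Leading byte 0xE4 = 11100100 matches 1110xxxx → 3-byte sequence.
Byte 1: 0xE4 = 11100100, payload 0100 (4 bits).
Byte 2: 0x82 = 10000010 (10xxxxxx ✓), payload 000010.
Byte 3: 0x84 = 10000100 (10xxxxxx ✓), payload 000100.
Concatenate: 0100000010000100 = 0x4084 (16 bits → U+4084).

U+4084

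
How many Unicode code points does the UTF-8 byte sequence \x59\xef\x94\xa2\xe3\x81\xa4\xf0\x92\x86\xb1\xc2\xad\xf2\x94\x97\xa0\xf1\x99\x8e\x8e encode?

Byte at offset 0: 0x59 = 01011001 → 1-byte char (#1). Advance 1.
Byte at offset 1: 0xEF = 11101111 → 3-byte char (#2). Advance 3.
Byte at offset 4: 0xE3 = 11100011 → 3-byte char (#3). Advance 3.
Byte at offset 7: 0xF0 = 11110000 → 4-byte char (#4). Advance 4.
Byte at offset 11: 0xC2 = 11000010 → 2-byte char (#5). Advance 2.
Byte at offset 13: 0xF2 = 11110010 → 4-byte char (#6). Advance 4.
Byte at offset 17: 0xF1 = 11110001 → 4-byte char (#7). Advance 4.
Reached end at offset 21 after 7 code points.

7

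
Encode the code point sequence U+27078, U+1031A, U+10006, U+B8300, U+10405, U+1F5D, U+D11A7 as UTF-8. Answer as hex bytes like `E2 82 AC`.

F0 A7 81 B8 F0 90 8C 9A F0 90 80 86 F2 B8 8C 80 F0 90 90 85 E1 BD 9D F3 91 86 A7

U+27078: 4-byte form → F0 A7 81 B8.
U+1031A: 4-byte form → F0 90 8C 9A.
U+10006: 4-byte form → F0 90 80 86.
U+B8300: 4-byte form → F2 B8 8C 80.
U+10405: 4-byte form → F0 90 90 85.
U+1F5D: 3-byte form → E1 BD 9D.
U+D11A7: 4-byte form → F3 91 86 A7.
Concatenated (27 bytes): F0 A7 81 B8 F0 90 8C 9A F0 90 80 86 F2 B8 8C 80 F0 90 90 85 E1 BD 9D F3 91 86 A7.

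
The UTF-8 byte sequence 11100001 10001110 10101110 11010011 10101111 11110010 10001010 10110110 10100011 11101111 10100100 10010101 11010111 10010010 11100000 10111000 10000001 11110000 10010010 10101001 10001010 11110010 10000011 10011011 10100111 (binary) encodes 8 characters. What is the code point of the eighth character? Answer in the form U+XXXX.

Offset 0: leading byte 0xE1 = 11100001 → 3-byte char #1 = E1 8E AE.
Offset 3: leading byte 0xD3 = 11010011 → 2-byte char #2 = D3 AF.
Offset 5: leading byte 0xF2 = 11110010 → 4-byte char #3 = F2 8A B6 A3.
Offset 9: leading byte 0xEF = 11101111 → 3-byte char #4 = EF A4 95.
Offset 12: leading byte 0xD7 = 11010111 → 2-byte char #5 = D7 92.
Offset 14: leading byte 0xE0 = 11100000 → 3-byte char #6 = E0 B8 81.
Offset 17: leading byte 0xF0 = 11110000 → 4-byte char #7 = F0 92 A9 8A.
Offset 21: leading byte 0xF2 = 11110010 → 4-byte char #8 = F2 83 9B A7.
Leading byte 0xF2 = 11110010 matches 11110xxx → 4-byte sequence.
Byte 1: 0xF2 = 11110010, payload 010 (3 bits).
Byte 2: 0x83 = 10000011 (10xxxxxx ✓), payload 000011.
Byte 3: 0x9B = 10011011 (10xxxxxx ✓), payload 011011.
Byte 4: 0xA7 = 10100111 (10xxxxxx ✓), payload 100111.
Concatenate: 010000011011011100111 = 0x836E7 (21 bits → U+836E7).

U+836E7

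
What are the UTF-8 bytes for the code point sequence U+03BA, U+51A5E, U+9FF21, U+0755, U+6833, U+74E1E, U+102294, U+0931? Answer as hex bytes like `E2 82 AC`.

CE BA F1 91 A9 9E F2 9F BC A1 DD 95 E6 A0 B3 F1 B4 B8 9E F4 82 8A 94 E0 A4 B1

U+03BA: 2-byte form → CE BA.
U+51A5E: 4-byte form → F1 91 A9 9E.
U+9FF21: 4-byte form → F2 9F BC A1.
U+0755: 2-byte form → DD 95.
U+6833: 3-byte form → E6 A0 B3.
U+74E1E: 4-byte form → F1 B4 B8 9E.
U+102294: 4-byte form → F4 82 8A 94.
U+0931: 3-byte form → E0 A4 B1.
Concatenated (26 bytes): CE BA F1 91 A9 9E F2 9F BC A1 DD 95 E6 A0 B3 F1 B4 B8 9E F4 82 8A 94 E0 A4 B1.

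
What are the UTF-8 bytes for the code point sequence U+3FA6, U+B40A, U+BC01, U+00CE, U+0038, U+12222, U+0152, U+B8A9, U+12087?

E3 BE A6 EB 90 8A EB B0 81 C3 8E 38 F0 92 88 A2 C5 92 EB A2 A9 F0 92 82 87

U+3FA6: 3-byte form → E3 BE A6.
U+B40A: 3-byte form → EB 90 8A.
U+BC01: 3-byte form → EB B0 81.
U+00CE: 2-byte form → C3 8E.
U+0038: 1-byte form → 38.
U+12222: 4-byte form → F0 92 88 A2.
U+0152: 2-byte form → C5 92.
U+B8A9: 3-byte form → EB A2 A9.
U+12087: 4-byte form → F0 92 82 87.
Concatenated (25 bytes): E3 BE A6 EB 90 8A EB B0 81 C3 8E 38 F0 92 88 A2 C5 92 EB A2 A9 F0 92 82 87.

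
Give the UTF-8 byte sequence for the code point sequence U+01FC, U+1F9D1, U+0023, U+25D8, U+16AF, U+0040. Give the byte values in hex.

U+01FC: 2-byte form → C7 BC.
U+1F9D1: 4-byte form → F0 9F A7 91.
U+0023: 1-byte form → 23.
U+25D8: 3-byte form → E2 97 98.
U+16AF: 3-byte form → E1 9A AF.
U+0040: 1-byte form → 40.
Concatenated (14 bytes): C7 BC F0 9F A7 91 23 E2 97 98 E1 9A AF 40.

C7 BC F0 9F A7 91 23 E2 97 98 E1 9A AF 40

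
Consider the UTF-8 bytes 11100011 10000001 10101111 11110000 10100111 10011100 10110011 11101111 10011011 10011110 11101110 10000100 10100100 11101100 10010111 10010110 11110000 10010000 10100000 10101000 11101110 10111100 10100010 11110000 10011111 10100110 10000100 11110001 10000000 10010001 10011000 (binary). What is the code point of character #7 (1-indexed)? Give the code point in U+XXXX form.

U+EF22

Offset 0: leading byte 0xE3 = 11100011 → 3-byte char #1 = E3 81 AF.
Offset 3: leading byte 0xF0 = 11110000 → 4-byte char #2 = F0 A7 9C B3.
Offset 7: leading byte 0xEF = 11101111 → 3-byte char #3 = EF 9B 9E.
Offset 10: leading byte 0xEE = 11101110 → 3-byte char #4 = EE 84 A4.
Offset 13: leading byte 0xEC = 11101100 → 3-byte char #5 = EC 97 96.
Offset 16: leading byte 0xF0 = 11110000 → 4-byte char #6 = F0 90 A0 A8.
Offset 20: leading byte 0xEE = 11101110 → 3-byte char #7 = EE BC A2.
Leading byte 0xEE = 11101110 matches 1110xxxx → 3-byte sequence.
Byte 1: 0xEE = 11101110, payload 1110 (4 bits).
Byte 2: 0xBC = 10111100 (10xxxxxx ✓), payload 111100.
Byte 3: 0xA2 = 10100010 (10xxxxxx ✓), payload 100010.
Concatenate: 1110111100100010 = 0xEF22 (16 bits → U+EF22).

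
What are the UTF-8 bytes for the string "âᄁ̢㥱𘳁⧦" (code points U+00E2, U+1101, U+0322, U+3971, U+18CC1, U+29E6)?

C3 A2 E1 84 81 CC A2 E3 A5 B1 F0 98 B3 81 E2 A7 A6

U+00E2: 2-byte form → C3 A2.
U+1101: 3-byte form → E1 84 81.
U+0322: 2-byte form → CC A2.
U+3971: 3-byte form → E3 A5 B1.
U+18CC1: 4-byte form → F0 98 B3 81.
U+29E6: 3-byte form → E2 A7 A6.
Concatenated (17 bytes): C3 A2 E1 84 81 CC A2 E3 A5 B1 F0 98 B3 81 E2 A7 A6.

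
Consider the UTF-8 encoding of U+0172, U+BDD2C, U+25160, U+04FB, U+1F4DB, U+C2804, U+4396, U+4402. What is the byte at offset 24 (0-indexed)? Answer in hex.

U+0172 → 2-byte form C5 B2 at offsets 0–1.
U+BDD2C → 4-byte form F2 BD B4 AC at offsets 2–5.
U+25160 → 4-byte form F0 A5 85 A0 at offsets 6–9.
U+04FB → 2-byte form D3 BB at offsets 10–11.
U+1F4DB → 4-byte form F0 9F 93 9B at offsets 12–15.
U+C2804 → 4-byte form F3 82 A0 84 at offsets 16–19.
U+4396 → 3-byte form E4 8E 96 at offsets 20–22.
U+4402 → 3-byte form E4 90 82 at offsets 23–25.
Offset 24 falls in char 8's range; it's byte 2 of E4 90 82 = 0x90.

0x90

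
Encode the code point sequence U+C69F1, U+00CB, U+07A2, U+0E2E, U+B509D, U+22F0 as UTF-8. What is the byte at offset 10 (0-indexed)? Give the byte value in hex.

0xAE

U+C69F1 → 4-byte form F3 86 A7 B1 at offsets 0–3.
U+00CB → 2-byte form C3 8B at offsets 4–5.
U+07A2 → 2-byte form DE A2 at offsets 6–7.
U+0E2E → 3-byte form E0 B8 AE at offsets 8–10.
Offset 10 falls in char 4's range; it's byte 3 of E0 B8 AE = 0xAE.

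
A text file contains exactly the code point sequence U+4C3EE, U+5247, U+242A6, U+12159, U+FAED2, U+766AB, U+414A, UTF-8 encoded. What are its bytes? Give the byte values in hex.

U+4C3EE: 4-byte form → F1 8C 8F AE.
U+5247: 3-byte form → E5 89 87.
U+242A6: 4-byte form → F0 A4 8A A6.
U+12159: 4-byte form → F0 92 85 99.
U+FAED2: 4-byte form → F3 BA BB 92.
U+766AB: 4-byte form → F1 B6 9A AB.
U+414A: 3-byte form → E4 85 8A.
Concatenated (26 bytes): F1 8C 8F AE E5 89 87 F0 A4 8A A6 F0 92 85 99 F3 BA BB 92 F1 B6 9A AB E4 85 8A.

F1 8C 8F AE E5 89 87 F0 A4 8A A6 F0 92 85 99 F3 BA BB 92 F1 B6 9A AB E4 85 8A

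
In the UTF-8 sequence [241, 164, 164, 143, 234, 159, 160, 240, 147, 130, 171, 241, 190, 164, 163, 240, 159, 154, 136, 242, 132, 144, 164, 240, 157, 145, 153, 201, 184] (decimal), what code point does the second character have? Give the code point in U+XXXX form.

U+A7E0

Offset 0: leading byte 0xF1 = 11110001 → 4-byte char #1 = F1 A4 A4 8F.
Offset 4: leading byte 0xEA = 11101010 → 3-byte char #2 = EA 9F A0.
Leading byte 0xEA = 11101010 matches 1110xxxx → 3-byte sequence.
Byte 1: 0xEA = 11101010, payload 1010 (4 bits).
Byte 2: 0x9F = 10011111 (10xxxxxx ✓), payload 011111.
Byte 3: 0xA0 = 10100000 (10xxxxxx ✓), payload 100000.
Concatenate: 1010011111100000 = 0xA7E0 (16 bits → U+A7E0).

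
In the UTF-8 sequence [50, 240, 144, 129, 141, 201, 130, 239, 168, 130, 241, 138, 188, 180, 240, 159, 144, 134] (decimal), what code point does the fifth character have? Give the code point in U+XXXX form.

Offset 0: leading byte 0x32 = 00110010 → 1-byte char #1 = 32.
Offset 1: leading byte 0xF0 = 11110000 → 4-byte char #2 = F0 90 81 8D.
Offset 5: leading byte 0xC9 = 11001001 → 2-byte char #3 = C9 82.
Offset 7: leading byte 0xEF = 11101111 → 3-byte char #4 = EF A8 82.
Offset 10: leading byte 0xF1 = 11110001 → 4-byte char #5 = F1 8A BC B4.
Leading byte 0xF1 = 11110001 matches 11110xxx → 4-byte sequence.
Byte 1: 0xF1 = 11110001, payload 001 (3 bits).
Byte 2: 0x8A = 10001010 (10xxxxxx ✓), payload 001010.
Byte 3: 0xBC = 10111100 (10xxxxxx ✓), payload 111100.
Byte 4: 0xB4 = 10110100 (10xxxxxx ✓), payload 110100.
Concatenate: 001001010111100110100 = 0x4AF34 (21 bits → U+4AF34).

U+4AF34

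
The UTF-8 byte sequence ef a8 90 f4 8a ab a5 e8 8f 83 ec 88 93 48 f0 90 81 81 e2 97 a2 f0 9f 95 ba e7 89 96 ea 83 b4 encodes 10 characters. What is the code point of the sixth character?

U+10041

Offset 0: leading byte 0xEF = 11101111 → 3-byte char #1 = EF A8 90.
Offset 3: leading byte 0xF4 = 11110100 → 4-byte char #2 = F4 8A AB A5.
Offset 7: leading byte 0xE8 = 11101000 → 3-byte char #3 = E8 8F 83.
Offset 10: leading byte 0xEC = 11101100 → 3-byte char #4 = EC 88 93.
Offset 13: leading byte 0x48 = 01001000 → 1-byte char #5 = 48.
Offset 14: leading byte 0xF0 = 11110000 → 4-byte char #6 = F0 90 81 81.
Leading byte 0xF0 = 11110000 matches 11110xxx → 4-byte sequence.
Byte 1: 0xF0 = 11110000, payload 000 (3 bits).
Byte 2: 0x90 = 10010000 (10xxxxxx ✓), payload 010000.
Byte 3: 0x81 = 10000001 (10xxxxxx ✓), payload 000001.
Byte 4: 0x81 = 10000001 (10xxxxxx ✓), payload 000001.
Concatenate: 000010000000001000001 = 0x10041 (21 bits → U+10041).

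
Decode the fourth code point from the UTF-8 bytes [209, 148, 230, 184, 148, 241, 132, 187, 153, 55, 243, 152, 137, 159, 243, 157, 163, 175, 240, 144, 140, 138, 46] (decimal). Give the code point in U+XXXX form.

U+0037

Offset 0: leading byte 0xD1 = 11010001 → 2-byte char #1 = D1 94.
Offset 2: leading byte 0xE6 = 11100110 → 3-byte char #2 = E6 B8 94.
Offset 5: leading byte 0xF1 = 11110001 → 4-byte char #3 = F1 84 BB 99.
Offset 9: leading byte 0x37 = 00110111 → 1-byte char #4 = 37.
Leading byte 0x37 = 00110111 matches 0xxxxxxx → 1-byte sequence.
Byte 1: 0x37 = 00110111, payload 0110111 (7 bits).
Concatenate: 0110111 = 0x37 (7 bits → U+0037).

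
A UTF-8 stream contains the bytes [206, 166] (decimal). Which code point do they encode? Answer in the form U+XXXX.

Leading byte 0xCE = 11001110 matches 110xxxxx → 2-byte sequence.
Byte 1: 0xCE = 11001110, payload 01110 (5 bits).
Byte 2: 0xA6 = 10100110 (10xxxxxx ✓), payload 100110.
Concatenate: 01110100110 = 0x3A6 (11 bits → U+03A6).

U+03A6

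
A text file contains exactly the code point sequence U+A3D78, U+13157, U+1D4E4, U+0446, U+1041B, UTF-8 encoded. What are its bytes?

F2 A3 B5 B8 F0 93 85 97 F0 9D 93 A4 D1 86 F0 90 90 9B

U+A3D78: 4-byte form → F2 A3 B5 B8.
U+13157: 4-byte form → F0 93 85 97.
U+1D4E4: 4-byte form → F0 9D 93 A4.
U+0446: 2-byte form → D1 86.
U+1041B: 4-byte form → F0 90 90 9B.
Concatenated (18 bytes): F2 A3 B5 B8 F0 93 85 97 F0 9D 93 A4 D1 86 F0 90 90 9B.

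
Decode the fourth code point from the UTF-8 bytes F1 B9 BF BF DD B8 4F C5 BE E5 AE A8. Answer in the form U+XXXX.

U+017E

Offset 0: leading byte 0xF1 = 11110001 → 4-byte char #1 = F1 B9 BF BF.
Offset 4: leading byte 0xDD = 11011101 → 2-byte char #2 = DD B8.
Offset 6: leading byte 0x4F = 01001111 → 1-byte char #3 = 4F.
Offset 7: leading byte 0xC5 = 11000101 → 2-byte char #4 = C5 BE.
Leading byte 0xC5 = 11000101 matches 110xxxxx → 2-byte sequence.
Byte 1: 0xC5 = 11000101, payload 00101 (5 bits).
Byte 2: 0xBE = 10111110 (10xxxxxx ✓), payload 111110.
Concatenate: 00101111110 = 0x17E (11 bits → U+017E).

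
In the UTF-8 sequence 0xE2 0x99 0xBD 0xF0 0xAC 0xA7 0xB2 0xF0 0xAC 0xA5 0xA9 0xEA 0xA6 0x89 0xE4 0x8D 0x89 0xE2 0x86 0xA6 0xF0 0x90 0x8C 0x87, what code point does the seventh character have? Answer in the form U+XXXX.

U+10307

Offset 0: leading byte 0xE2 = 11100010 → 3-byte char #1 = E2 99 BD.
Offset 3: leading byte 0xF0 = 11110000 → 4-byte char #2 = F0 AC A7 B2.
Offset 7: leading byte 0xF0 = 11110000 → 4-byte char #3 = F0 AC A5 A9.
Offset 11: leading byte 0xEA = 11101010 → 3-byte char #4 = EA A6 89.
Offset 14: leading byte 0xE4 = 11100100 → 3-byte char #5 = E4 8D 89.
Offset 17: leading byte 0xE2 = 11100010 → 3-byte char #6 = E2 86 A6.
Offset 20: leading byte 0xF0 = 11110000 → 4-byte char #7 = F0 90 8C 87.
Leading byte 0xF0 = 11110000 matches 11110xxx → 4-byte sequence.
Byte 1: 0xF0 = 11110000, payload 000 (3 bits).
Byte 2: 0x90 = 10010000 (10xxxxxx ✓), payload 010000.
Byte 3: 0x8C = 10001100 (10xxxxxx ✓), payload 001100.
Byte 4: 0x87 = 10000111 (10xxxxxx ✓), payload 000111.
Concatenate: 000010000001100000111 = 0x10307 (21 bits → U+10307).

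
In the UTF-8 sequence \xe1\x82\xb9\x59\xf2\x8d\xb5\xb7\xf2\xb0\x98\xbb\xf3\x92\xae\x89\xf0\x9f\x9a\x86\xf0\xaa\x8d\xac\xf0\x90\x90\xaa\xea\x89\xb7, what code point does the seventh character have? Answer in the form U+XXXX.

U+2A36C

Offset 0: leading byte 0xE1 = 11100001 → 3-byte char #1 = E1 82 B9.
Offset 3: leading byte 0x59 = 01011001 → 1-byte char #2 = 59.
Offset 4: leading byte 0xF2 = 11110010 → 4-byte char #3 = F2 8D B5 B7.
Offset 8: leading byte 0xF2 = 11110010 → 4-byte char #4 = F2 B0 98 BB.
Offset 12: leading byte 0xF3 = 11110011 → 4-byte char #5 = F3 92 AE 89.
Offset 16: leading byte 0xF0 = 11110000 → 4-byte char #6 = F0 9F 9A 86.
Offset 20: leading byte 0xF0 = 11110000 → 4-byte char #7 = F0 AA 8D AC.
Leading byte 0xF0 = 11110000 matches 11110xxx → 4-byte sequence.
Byte 1: 0xF0 = 11110000, payload 000 (3 bits).
Byte 2: 0xAA = 10101010 (10xxxxxx ✓), payload 101010.
Byte 3: 0x8D = 10001101 (10xxxxxx ✓), payload 001101.
Byte 4: 0xAC = 10101100 (10xxxxxx ✓), payload 101100.
Concatenate: 000101010001101101100 = 0x2A36C (21 bits → U+2A36C).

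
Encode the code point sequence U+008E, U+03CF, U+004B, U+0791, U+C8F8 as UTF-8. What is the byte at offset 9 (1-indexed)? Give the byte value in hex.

0xA3

1-indexed offset 9 is 0-indexed offset 8.
U+008E → 2-byte form C2 8E at offsets 0–1.
U+03CF → 2-byte form CF 8F at offsets 2–3.
U+004B → 1-byte form 4B at offsets 4–4.
U+0791 → 2-byte form DE 91 at offsets 5–6.
U+C8F8 → 3-byte form EC A3 B8 at offsets 7–9.
Offset 8 falls in char 5's range; it's byte 2 of EC A3 B8 = 0xA3.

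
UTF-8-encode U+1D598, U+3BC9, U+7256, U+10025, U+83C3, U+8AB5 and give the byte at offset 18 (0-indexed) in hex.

0xAA

U+1D598 → 4-byte form F0 9D 96 98 at offsets 0–3.
U+3BC9 → 3-byte form E3 AF 89 at offsets 4–6.
U+7256 → 3-byte form E7 89 96 at offsets 7–9.
U+10025 → 4-byte form F0 90 80 A5 at offsets 10–13.
U+83C3 → 3-byte form E8 8F 83 at offsets 14–16.
U+8AB5 → 3-byte form E8 AA B5 at offsets 17–19.
Offset 18 falls in char 6's range; it's byte 2 of E8 AA B5 = 0xAA.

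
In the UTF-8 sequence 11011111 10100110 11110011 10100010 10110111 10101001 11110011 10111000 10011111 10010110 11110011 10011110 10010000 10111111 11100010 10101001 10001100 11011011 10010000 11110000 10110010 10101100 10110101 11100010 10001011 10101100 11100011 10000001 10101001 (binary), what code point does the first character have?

U+07E6

Offset 0: leading byte 0xDF = 11011111 → 2-byte char #1 = DF A6.
Leading byte 0xDF = 11011111 matches 110xxxxx → 2-byte sequence.
Byte 1: 0xDF = 11011111, payload 11111 (5 bits).
Byte 2: 0xA6 = 10100110 (10xxxxxx ✓), payload 100110.
Concatenate: 11111100110 = 0x7E6 (11 bits → U+07E6).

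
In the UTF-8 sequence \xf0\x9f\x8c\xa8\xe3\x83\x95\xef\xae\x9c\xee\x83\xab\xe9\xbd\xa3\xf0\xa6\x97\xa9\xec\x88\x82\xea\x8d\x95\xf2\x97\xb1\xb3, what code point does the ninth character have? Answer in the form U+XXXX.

U+97C73

Offset 0: leading byte 0xF0 = 11110000 → 4-byte char #1 = F0 9F 8C A8.
Offset 4: leading byte 0xE3 = 11100011 → 3-byte char #2 = E3 83 95.
Offset 7: leading byte 0xEF = 11101111 → 3-byte char #3 = EF AE 9C.
Offset 10: leading byte 0xEE = 11101110 → 3-byte char #4 = EE 83 AB.
Offset 13: leading byte 0xE9 = 11101001 → 3-byte char #5 = E9 BD A3.
Offset 16: leading byte 0xF0 = 11110000 → 4-byte char #6 = F0 A6 97 A9.
Offset 20: leading byte 0xEC = 11101100 → 3-byte char #7 = EC 88 82.
Offset 23: leading byte 0xEA = 11101010 → 3-byte char #8 = EA 8D 95.
Offset 26: leading byte 0xF2 = 11110010 → 4-byte char #9 = F2 97 B1 B3.
Leading byte 0xF2 = 11110010 matches 11110xxx → 4-byte sequence.
Byte 1: 0xF2 = 11110010, payload 010 (3 bits).
Byte 2: 0x97 = 10010111 (10xxxxxx ✓), payload 010111.
Byte 3: 0xB1 = 10110001 (10xxxxxx ✓), payload 110001.
Byte 4: 0xB3 = 10110011 (10xxxxxx ✓), payload 110011.
Concatenate: 010010111110001110011 = 0x97C73 (21 bits → U+97C73).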